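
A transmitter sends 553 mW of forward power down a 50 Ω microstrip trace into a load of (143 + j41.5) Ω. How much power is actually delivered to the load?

|Γ| = |(93 + j41.5)/(193 + j41.5)| = 0.516
|Γ|² = 0.266
P_refl = |Γ|²·P_inc = 147 mW, P_del = (1 − |Γ|²)·P_inc = 406 mW

P_delivered ≈ 406 mW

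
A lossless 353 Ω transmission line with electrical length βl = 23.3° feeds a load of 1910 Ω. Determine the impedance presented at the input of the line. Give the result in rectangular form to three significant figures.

tan(βl) = tan(23.3°) = 0.431
Z_in = Z_0·(Z_L + jZ_0·tanβl)/(Z_0 + jZ_L·tanβl)
     = 353·(1910 + j152)/(353 + j823)

Z_in ≈ 352 − j669 Ω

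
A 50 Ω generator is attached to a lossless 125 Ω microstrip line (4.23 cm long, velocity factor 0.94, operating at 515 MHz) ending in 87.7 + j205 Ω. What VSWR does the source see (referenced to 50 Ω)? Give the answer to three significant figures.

VSWR ≈ 14.5

λ = v/f = 0.94·c / 515 MHz = 0.548 m
βl = 2π·l/λ = 2π × 0.0772 = 27.8°
tan(βl) = 0.527
Z_in = Z_0·(Z_L + jZ_0·tanβl)/(Z_0 + jZ_L·tanβl) = 722 + j26.5 Ω
Γ_s = (Z_in − Z_s)/(Z_in + Z_s) = (672 + j26.5)/(772 + j26.5), |Γ_s| = 0.871
VSWR = (1 + |Γ_s|)/(1 − |Γ_s|)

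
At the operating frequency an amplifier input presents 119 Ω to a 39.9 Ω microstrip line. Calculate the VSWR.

VSWR ≈ 2.98

Γ = (119 − 39.9)/(119 + 39.9) = 0.498
VSWR = (1 + 0.498)/(1 − 0.498)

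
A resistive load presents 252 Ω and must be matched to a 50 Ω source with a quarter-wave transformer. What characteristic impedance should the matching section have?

Z_qwt = √(Z_0·R_L) = √(50 × 252) = √12600

Z_qwt ≈ 112 Ω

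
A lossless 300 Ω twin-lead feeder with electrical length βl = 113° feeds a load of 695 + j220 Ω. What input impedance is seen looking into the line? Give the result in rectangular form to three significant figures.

tan(βl) = tan(113°) = -2.36
Z_in = Z_0·(Z_L + jZ_0·tanβl)/(Z_0 + jZ_L·tanβl)
     = 300·(695 − j487)/(818 − j1640)

Z_in ≈ 122 + j66.2 Ω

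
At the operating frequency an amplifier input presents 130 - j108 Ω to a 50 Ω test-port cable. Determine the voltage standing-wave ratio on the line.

VSWR ≈ 4.56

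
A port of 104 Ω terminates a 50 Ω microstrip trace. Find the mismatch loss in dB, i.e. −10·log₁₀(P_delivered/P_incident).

Γ = (104 − 50)/(104 + 50) = 0.351
|Γ|² = 0.123, so P_del/P_inc = 1 − |Γ|² = 0.877
ML = −10·log₁₀(1 − |Γ|²)

mismatch loss ≈ 0.57 dB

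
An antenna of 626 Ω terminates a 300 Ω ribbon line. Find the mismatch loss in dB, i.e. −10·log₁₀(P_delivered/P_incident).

Γ = (626 − 300)/(626 + 300) = 0.352
|Γ|² = 0.124, so P_del/P_inc = 1 − |Γ|² = 0.876
ML = −10·log₁₀(1 − |Γ|²)

mismatch loss ≈ 0.575 dB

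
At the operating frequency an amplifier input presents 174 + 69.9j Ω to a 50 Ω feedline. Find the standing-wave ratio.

Γ = (Z_L − Z_0)/(Z_L + Z_0) = (124 + j69.9)/(224 + j69.9)
|Γ| = 142/235 = 0.607
VSWR = (1 + |Γ|)/(1 − |Γ|) = 1.61/0.393

VSWR ≈ 4.08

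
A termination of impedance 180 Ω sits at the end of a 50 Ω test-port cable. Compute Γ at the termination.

Γ = (Z_L − Z_0)/(Z_L + Z_0) = (180 − 50)/(180 + 50) = 130/230

Γ = 0.565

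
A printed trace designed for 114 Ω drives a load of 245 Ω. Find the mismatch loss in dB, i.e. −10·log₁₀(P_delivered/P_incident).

Γ = (245 − 114)/(245 + 114) = 0.365
|Γ|² = 0.133, so P_del/P_inc = 1 − |Γ|² = 0.867
ML = −10·log₁₀(1 − |Γ|²)

mismatch loss ≈ 0.621 dB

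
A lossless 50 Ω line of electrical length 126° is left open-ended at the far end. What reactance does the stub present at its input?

X_in ≈ 36.3 Ω (inductive)

tan(βl) = -1.38
For an open-ended stub, Z_in = −jZ_0·cot(βl) = −jZ_0/tan(βl)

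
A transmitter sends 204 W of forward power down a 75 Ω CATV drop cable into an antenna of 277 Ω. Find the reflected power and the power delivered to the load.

P_reflected ≈ 67.2 W; P_delivered ≈ 137 W

Γ = (277 − 75)/(277 + 75) = 0.574
|Γ|² = 0.329
P_refl = |Γ|²·P_inc = 67.2 W, P_del = (1 − |Γ|²)·P_inc = 137 W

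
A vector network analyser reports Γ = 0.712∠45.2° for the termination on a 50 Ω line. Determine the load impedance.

Z_L = Z_0·(1 + Γ)/(1 − Γ) = 50·(1.5 + j0.505)/(0.498 − j0.505)

Z_L ≈ 49 + j100 Ω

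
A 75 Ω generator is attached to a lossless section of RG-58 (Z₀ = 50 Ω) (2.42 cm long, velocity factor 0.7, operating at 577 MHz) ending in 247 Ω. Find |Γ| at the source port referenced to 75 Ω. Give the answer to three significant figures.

λ = v/f = 0.7·c / 577 MHz = 0.364 m
βl = 2π·l/λ = 2π × 0.0665 = 23.9°
tan(βl) = 0.444
Z_in = Z_0·(Z_L + jZ_0·tanβl)/(Z_0 + jZ_L·tanβl) = 50.9 − j89.4 Ω
Γ_s = (Z_in − Z_s)/(Z_in + Z_s) = (-24.1 − j89.4)/(126 − j89.4), |Γ_s| = 0.6

|Γ| ≈ 0.6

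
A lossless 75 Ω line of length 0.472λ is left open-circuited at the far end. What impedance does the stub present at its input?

Z_in ≈ +j422 Ω

βl = 2π × 0.472 = 170°
tan(βl) = -0.178
For an open-circuited stub, Z_in = −jZ_0·cot(βl) = −jZ_0/tan(βl)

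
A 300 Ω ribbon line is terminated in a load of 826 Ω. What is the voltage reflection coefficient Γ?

Γ = (Z_L − Z_0)/(Z_L + Z_0) = (826 − 300)/(826 + 300) = 526/1126

Γ = 0.467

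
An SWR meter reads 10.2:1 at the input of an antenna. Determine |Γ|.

|Γ| ≈ 0.821

|Γ| = (S − 1)/(S + 1) = (10.2 − 1)/(10.2 + 1) = 9.2/11.2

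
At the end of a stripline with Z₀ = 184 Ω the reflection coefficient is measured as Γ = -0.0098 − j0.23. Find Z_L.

Z_L = Z_0·(1 + Γ)/(1 − Γ) = 184·(0.99 − j0.23)/(1.01 + j0.23)

Z_L ≈ 162 − j78.9 Ω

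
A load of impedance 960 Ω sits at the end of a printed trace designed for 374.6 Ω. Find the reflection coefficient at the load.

Γ = (Z_L − Z_0)/(Z_L + Z_0) = (960 − 374.6)/(960 + 374.6) = 585.4/1335

Γ = 0.439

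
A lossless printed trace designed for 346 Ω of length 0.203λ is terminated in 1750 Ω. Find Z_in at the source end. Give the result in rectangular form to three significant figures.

Z_in ≈ 74.5 − j101 Ω

βl = 2π × 0.203 = 73.1°
tan(βl) = tan(73.1°) = 3.29
Z_in = Z_0·(Z_L + jZ_0·tanβl)/(Z_0 + jZ_L·tanβl)
     = 346·(1750 + j1140)/(346 + j5750)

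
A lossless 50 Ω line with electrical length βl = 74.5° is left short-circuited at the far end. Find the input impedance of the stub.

tan(βl) = 3.61
For a short-circuited stub, Z_in = jZ_0·tan(βl)

Z_in ≈ +j180 Ω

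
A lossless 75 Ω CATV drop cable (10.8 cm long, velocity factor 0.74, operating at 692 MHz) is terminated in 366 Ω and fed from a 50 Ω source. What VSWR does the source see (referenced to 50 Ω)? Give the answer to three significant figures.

λ = v/f = 0.74·c / 692 MHz = 0.321 m
βl = 2π·l/λ = 2π × 0.337 = 121°
tan(βl) = -1.65
Z_in = Z_0·(Z_L + jZ_0·tanβl)/(Z_0 + jZ_L·tanβl) = 20.7 + j42.8 Ω
Γ_s = (Z_in − Z_s)/(Z_in + Z_s) = (-29.3 + j42.8)/(70.7 + j42.8), |Γ_s| = 0.628
VSWR = (1 + |Γ_s|)/(1 − |Γ_s|)

VSWR ≈ 4.38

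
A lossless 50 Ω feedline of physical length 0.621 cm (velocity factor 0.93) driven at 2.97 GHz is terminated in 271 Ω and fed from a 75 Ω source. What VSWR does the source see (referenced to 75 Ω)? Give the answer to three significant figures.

VSWR ≈ 4.37

λ = v/f = 0.93·c / 2.97 GHz = 0.0939 m
βl = 2π·l/λ = 2π × 0.0661 = 23.8°
tan(βl) = 0.441
Z_in = Z_0·(Z_L + jZ_0·tanβl)/(Z_0 + jZ_L·tanβl) = 48.2 − j93.2 Ω
Γ_s = (Z_in − Z_s)/(Z_in + Z_s) = (-26.8 − j93.2)/(123 − j93.2), |Γ_s| = 0.628
VSWR = (1 + |Γ_s|)/(1 − |Γ_s|)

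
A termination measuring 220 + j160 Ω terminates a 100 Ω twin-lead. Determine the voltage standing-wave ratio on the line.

Γ = (Z_L − Z_0)/(Z_L + Z_0) = (120 + j160)/(320 + j160)
|Γ| = 200/358 = 0.559
VSWR = (1 + |Γ|)/(1 − |Γ|) = 1.56/0.441

VSWR ≈ 3.54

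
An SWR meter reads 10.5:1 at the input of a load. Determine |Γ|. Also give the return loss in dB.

|Γ| ≈ 0.826; return loss ≈ 1.66 dB

|Γ| = (S − 1)/(S + 1) = (10.5 − 1)/(10.5 + 1) = 9.5/11.5
RL = −20·log₁₀|Γ| = −20·log₁₀(0.826)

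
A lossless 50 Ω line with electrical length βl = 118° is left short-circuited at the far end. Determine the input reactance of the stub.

X_in ≈ -94 Ω (capacitive)

tan(βl) = -1.88
For a short-circuited stub, Z_in = jZ_0·tan(βl)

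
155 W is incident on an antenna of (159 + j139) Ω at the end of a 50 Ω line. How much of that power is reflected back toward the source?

P_reflected ≈ 76.8 W

|Γ| = |(109 + j139)/(209 + j139)| = 0.704
|Γ|² = 0.495
P_refl = |Γ|²·P_inc = 76.8 W, P_del = (1 − |Γ|²)·P_inc = 78.2 W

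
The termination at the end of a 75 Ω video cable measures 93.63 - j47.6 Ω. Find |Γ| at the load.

|Γ| ≈ 0.292

Γ = (Z_L − Z_0)/(Z_L + Z_0) = (18.63 − j47.6)/(168.6 − j47.6)
|Γ| = 51.1/175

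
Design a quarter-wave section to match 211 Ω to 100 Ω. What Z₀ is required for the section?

Z_qwt ≈ 145 Ω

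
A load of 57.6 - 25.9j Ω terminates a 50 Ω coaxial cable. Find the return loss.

RL ≈ 12.3 dB

Γ = (7.6 − j25.9)/(107.6 − j25.9), |Γ| = 0.244
RL = −20·log₁₀|Γ| = −20·log₁₀(0.244)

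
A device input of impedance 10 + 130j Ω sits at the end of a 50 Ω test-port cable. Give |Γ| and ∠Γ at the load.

Γ = (Z_L − Z_0)/(Z_L + Z_0) = (-40 + j130)/(60 + j130)
|Γ| = 136/143 = 0.95

Γ ≈ 0.95 ∠ 41.9°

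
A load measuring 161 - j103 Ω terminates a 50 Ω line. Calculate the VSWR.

VSWR ≈ 4.63

Γ = (Z_L − Z_0)/(Z_L + Z_0) = (111 − j103)/(211 − j103)
|Γ| = 151/235 = 0.645
VSWR = (1 + |Γ|)/(1 − |Γ|) = 1.64/0.355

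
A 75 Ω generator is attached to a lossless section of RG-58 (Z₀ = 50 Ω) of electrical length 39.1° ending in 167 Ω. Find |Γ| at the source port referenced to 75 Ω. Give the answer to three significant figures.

|Γ| ≈ 0.544

tan(βl) = 0.813
Z_in = Z_0·(Z_L + jZ_0·tanβl)/(Z_0 + jZ_L·tanβl) = 33.1 − j49.3 Ω
Γ_s = (Z_in − Z_s)/(Z_in + Z_s) = (-41.9 − j49.3)/(108 − j49.3), |Γ_s| = 0.544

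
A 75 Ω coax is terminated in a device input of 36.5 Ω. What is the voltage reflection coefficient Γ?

Γ = -0.345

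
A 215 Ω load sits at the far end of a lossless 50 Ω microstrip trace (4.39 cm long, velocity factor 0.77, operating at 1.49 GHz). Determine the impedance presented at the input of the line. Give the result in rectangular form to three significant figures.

λ = v/f = 0.77·c / 1.49 GHz = 0.155 m
βl = 2π·l/λ = 2π × 0.283 = 102°
tan(βl) = tan(102°) = -4.73
Z_in = Z_0·(Z_L + jZ_0·tanβl)/(Z_0 + jZ_L·tanβl)
     = 50·(215 − j236)/(50 − j1020)

Z_in ≈ 12.1 + j9.98 Ω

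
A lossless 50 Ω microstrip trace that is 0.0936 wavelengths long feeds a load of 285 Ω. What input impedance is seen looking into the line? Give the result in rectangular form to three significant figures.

Z_in ≈ 26.7 − j68 Ω

βl = 2π × 0.0936 = 33.7°
tan(βl) = tan(33.7°) = 0.667
Z_in = Z_0·(Z_L + jZ_0·tanβl)/(Z_0 + jZ_L·tanβl)
     = 50·(285 + j33.3)/(50 + j190)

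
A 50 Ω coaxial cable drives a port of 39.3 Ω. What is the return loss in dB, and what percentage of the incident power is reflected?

RL ≈ 18.4 dB; 1.44% of incident power reflected

Γ = (39.3 − 50)/(39.3 + 50) = -0.12
RL = −20·log₁₀(0.12) = 18.4 dB
P_refl/P_inc = |Γ|² = 0.0144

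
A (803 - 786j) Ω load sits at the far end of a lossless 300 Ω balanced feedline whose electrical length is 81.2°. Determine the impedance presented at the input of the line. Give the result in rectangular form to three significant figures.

Z_in ≈ 55.3 + j10.9 Ω

tan(βl) = tan(81.2°) = 6.46
Z_in = Z_0·(Z_L + jZ_0·tanβl)/(Z_0 + jZ_L·tanβl)
     = 300·(803 + j1150)/(5380 + j5190)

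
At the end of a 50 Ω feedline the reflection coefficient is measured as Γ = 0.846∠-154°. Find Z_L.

Z_L = Z_0·(1 + Γ)/(1 − Γ) = 50·(0.24 − j0.371)/(1.76 + j0.371)

Z_L ≈ 4.39 − j11.5 Ω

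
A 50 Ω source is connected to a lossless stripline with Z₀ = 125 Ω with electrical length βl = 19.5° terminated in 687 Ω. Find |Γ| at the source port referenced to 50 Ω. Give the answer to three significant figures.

|Γ| ≈ 0.852

tan(βl) = 0.354
Z_in = Z_0·(Z_L + jZ_0·tanβl)/(Z_0 + jZ_L·tanβl) = 161 − j270 Ω
Γ_s = (Z_in − Z_s)/(Z_in + Z_s) = (111 − j270)/(211 − j270), |Γ_s| = 0.852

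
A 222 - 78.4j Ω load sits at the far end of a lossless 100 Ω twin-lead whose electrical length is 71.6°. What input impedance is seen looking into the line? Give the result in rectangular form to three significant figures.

Z_in ≈ 39.9 − j13.2 Ω

tan(βl) = tan(71.6°) = 3.01
Z_in = Z_0·(Z_L + jZ_0·tanβl)/(Z_0 + jZ_L·tanβl)
     = 100·(222 + j222)/(336 + j667)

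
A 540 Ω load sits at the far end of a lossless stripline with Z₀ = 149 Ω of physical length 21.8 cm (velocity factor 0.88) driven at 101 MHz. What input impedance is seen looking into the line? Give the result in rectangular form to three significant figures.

λ = v/f = 0.88·c / 101 MHz = 2.61 m
βl = 2π·l/λ = 2π × 0.0834 = 30°
tan(βl) = tan(30°) = 0.578
Z_in = Z_0·(Z_L + jZ_0·tanβl)/(Z_0 + jZ_L·tanβl)
     = 149·(540 + j86.1)/(149 + j312)

Z_in ≈ 134 − j194 Ω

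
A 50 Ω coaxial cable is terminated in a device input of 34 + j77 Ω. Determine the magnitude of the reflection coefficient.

|Γ| ≈ 0.69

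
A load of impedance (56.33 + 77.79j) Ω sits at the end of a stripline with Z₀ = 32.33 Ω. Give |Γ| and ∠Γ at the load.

Γ ≈ 0.69 ∠ 31.6°

Γ = (Z_L − Z_0)/(Z_L + Z_0) = (24 + j77.79)/(88.66 + j77.79)
|Γ| = 81.4/118 = 0.69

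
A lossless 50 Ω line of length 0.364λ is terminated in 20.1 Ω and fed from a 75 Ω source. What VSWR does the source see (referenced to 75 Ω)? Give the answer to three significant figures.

VSWR ≈ 2.63

βl = 2π × 0.364 = 131°
tan(βl) = -1.15
Z_in = Z_0·(Z_L + jZ_0·tanβl)/(Z_0 + jZ_L·tanβl) = 38.4 − j39.7 Ω
Γ_s = (Z_in − Z_s)/(Z_in + Z_s) = (-36.6 − j39.7)/(113 − j39.7), |Γ_s| = 0.449
VSWR = (1 + |Γ_s|)/(1 − |Γ_s|)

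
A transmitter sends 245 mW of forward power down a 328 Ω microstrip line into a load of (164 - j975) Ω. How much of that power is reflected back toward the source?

P_reflected ≈ 201 mW

|Γ| = |(-164 − j975)/(492 − j975)| = 0.905
|Γ|² = 0.82
P_refl = |Γ|²·P_inc = 201 mW, P_del = (1 − |Γ|²)·P_inc = 44.2 mW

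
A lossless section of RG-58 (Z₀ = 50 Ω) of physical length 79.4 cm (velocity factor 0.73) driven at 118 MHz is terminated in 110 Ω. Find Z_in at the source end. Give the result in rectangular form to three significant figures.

Z_in ≈ 63.3 + j43.5 Ω

λ = v/f = 0.73·c / 118 MHz = 1.86 m
βl = 2π·l/λ = 2π × 0.428 = 154°
tan(βl) = tan(154°) = -0.487
Z_in = Z_0·(Z_L + jZ_0·tanβl)/(Z_0 + jZ_L·tanβl)
     = 50·(110 − j24.4)/(50 − j53.6)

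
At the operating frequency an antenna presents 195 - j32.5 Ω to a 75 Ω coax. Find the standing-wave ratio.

Γ = (Z_L − Z_0)/(Z_L + Z_0) = (120 − j32.5)/(270 − j32.5)
|Γ| = 124/272 = 0.457
VSWR = (1 + |Γ|)/(1 − |Γ|) = 1.46/0.543

VSWR ≈ 2.68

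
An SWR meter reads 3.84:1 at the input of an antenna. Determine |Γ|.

|Γ| = (S − 1)/(S + 1) = (3.84 − 1)/(3.84 + 1) = 2.84/4.84

|Γ| ≈ 0.587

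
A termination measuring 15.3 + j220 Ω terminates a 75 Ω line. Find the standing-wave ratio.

Γ = (Z_L − Z_0)/(Z_L + Z_0) = (-59.7 + j220)/(90.3 + j220)
|Γ| = 228/238 = 0.959
VSWR = (1 + |Γ|)/(1 − |Γ|) = 1.96/0.0414

VSWR ≈ 47.3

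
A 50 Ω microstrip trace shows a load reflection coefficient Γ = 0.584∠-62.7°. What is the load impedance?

Z_L ≈ 40.9 − j64.4 Ω

Z_L = Z_0·(1 + Γ)/(1 − Γ) = 50·(1.27 − j0.519)/(0.732 + j0.519)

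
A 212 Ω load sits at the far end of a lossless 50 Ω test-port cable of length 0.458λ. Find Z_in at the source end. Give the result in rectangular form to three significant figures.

Z_in ≈ 98.4 + j99.2 Ω

βl = 2π × 0.458 = 165°
tan(βl) = tan(165°) = -0.27
Z_in = Z_0·(Z_L + jZ_0·tanβl)/(Z_0 + jZ_L·tanβl)
     = 50·(212 − j13.5)/(50 − j57.3)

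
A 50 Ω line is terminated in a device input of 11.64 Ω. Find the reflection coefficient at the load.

Γ = (Z_L − Z_0)/(Z_L + Z_0) = (11.64 − 50)/(11.64 + 50) = -38.36/61.64

Γ = -0.622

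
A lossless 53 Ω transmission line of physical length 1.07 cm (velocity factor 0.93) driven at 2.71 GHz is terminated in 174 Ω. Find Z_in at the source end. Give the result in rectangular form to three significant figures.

Z_in ≈ 37.7 − j54.3 Ω

λ = v/f = 0.93·c / 2.71 GHz = 0.103 m
βl = 2π·l/λ = 2π × 0.104 = 37.4°
tan(βl) = tan(37.4°) = 0.765
Z_in = Z_0·(Z_L + jZ_0·tanβl)/(Z_0 + jZ_L·tanβl)
     = 53·(174 + j40.5)/(53 + j133)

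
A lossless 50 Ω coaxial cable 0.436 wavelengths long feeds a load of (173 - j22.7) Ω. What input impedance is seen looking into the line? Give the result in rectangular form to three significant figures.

Z_in ≈ 72.5 + j77.8 Ω

βl = 2π × 0.436 = 157°
tan(βl) = tan(157°) = -0.425
Z_in = Z_0·(Z_L + jZ_0·tanβl)/(Z_0 + jZ_L·tanβl)
     = 50·(173 − j44)/(40.3 − j73.6)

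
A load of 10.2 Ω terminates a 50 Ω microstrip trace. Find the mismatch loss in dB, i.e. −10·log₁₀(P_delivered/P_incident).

Γ = (10.2 − 50)/(10.2 + 50) = -0.661
|Γ|² = 0.437, so P_del/P_inc = 1 − |Γ|² = 0.563
ML = −10·log₁₀(1 − |Γ|²)

mismatch loss ≈ 2.5 dB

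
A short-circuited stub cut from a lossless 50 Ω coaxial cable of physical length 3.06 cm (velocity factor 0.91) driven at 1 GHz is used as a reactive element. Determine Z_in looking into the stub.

Z_in ≈ +j42.5 Ω

λ = v/f = 0.91·c / 1 GHz = 0.273 m
βl = 2π·l/λ = 2π × 0.112 = 40.4°
tan(βl) = 0.85
For a short-circuited stub, Z_in = jZ_0·tan(βl)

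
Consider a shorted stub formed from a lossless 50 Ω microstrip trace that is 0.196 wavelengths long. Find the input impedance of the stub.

Z_in ≈ +j142 Ω

βl = 2π × 0.196 = 70.6°
tan(βl) = 2.83
For a shorted stub, Z_in = jZ_0·tan(βl)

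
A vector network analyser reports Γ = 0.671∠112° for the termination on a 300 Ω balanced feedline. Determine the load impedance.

Z_L = Z_0·(1 + Γ)/(1 − Γ) = 300·(0.749 + j0.622)/(1.25 − j0.622)

Z_L ≈ 84.4 + j191 Ω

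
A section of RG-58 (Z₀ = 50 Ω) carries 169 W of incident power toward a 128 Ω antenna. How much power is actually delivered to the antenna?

Γ = (128 − 50)/(128 + 50) = 0.438
|Γ|² = 0.192
P_refl = |Γ|²·P_inc = 32.5 W, P_del = (1 − |Γ|²)·P_inc = 137 W

P_delivered ≈ 137 W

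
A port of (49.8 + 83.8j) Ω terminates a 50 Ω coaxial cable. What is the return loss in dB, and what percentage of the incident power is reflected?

RL ≈ 3.84 dB; 41.4% of incident power reflected

Γ = (-0.2 + j83.8)/(99.8 + j83.8), |Γ| = 0.643
RL = −20·log₁₀(0.643) = 3.84 dB
P_refl/P_inc = |Γ|² = 0.414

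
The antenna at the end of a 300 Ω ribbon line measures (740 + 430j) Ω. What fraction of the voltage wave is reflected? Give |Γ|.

|Γ| ≈ 0.547

Γ = (Z_L − Z_0)/(Z_L + Z_0) = (440 + j430)/(1040 + j430)
|Γ| = 615/1130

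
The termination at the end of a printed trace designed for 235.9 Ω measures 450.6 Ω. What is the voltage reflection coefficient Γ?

Γ = (Z_L − Z_0)/(Z_L + Z_0) = (450.6 − 235.9)/(450.6 + 235.9) = 214.7/686.5

Γ = 0.313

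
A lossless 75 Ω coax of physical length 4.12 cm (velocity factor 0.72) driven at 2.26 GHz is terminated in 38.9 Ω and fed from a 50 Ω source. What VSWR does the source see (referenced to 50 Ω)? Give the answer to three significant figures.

λ = v/f = 0.72·c / 2.26 GHz = 0.0956 m
βl = 2π·l/λ = 2π × 0.431 = 155°
tan(βl) = -0.462
Z_in = Z_0·(Z_L + jZ_0·tanβl)/(Z_0 + jZ_L·tanβl) = 44.6 − j24 Ω
Γ_s = (Z_in − Z_s)/(Z_in + Z_s) = (-5.35 − j24)/(94.6 − j24), |Γ_s| = 0.252
VSWR = (1 + |Γ_s|)/(1 − |Γ_s|)

VSWR ≈ 1.67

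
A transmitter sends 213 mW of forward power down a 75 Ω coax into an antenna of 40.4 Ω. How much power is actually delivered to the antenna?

Γ = (40.4 − 75)/(40.4 + 75) = -0.3
|Γ|² = 0.0899
P_refl = |Γ|²·P_inc = 19.1 mW, P_del = (1 − |Γ|²)·P_inc = 194 mW

P_delivered ≈ 194 mW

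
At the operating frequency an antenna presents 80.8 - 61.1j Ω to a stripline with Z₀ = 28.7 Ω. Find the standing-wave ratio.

VSWR ≈ 4.56

Γ = (Z_L − Z_0)/(Z_L + Z_0) = (52.1 − j61.1)/(109.5 − j61.1)
|Γ| = 80.3/125 = 0.64
VSWR = (1 + |Γ|)/(1 − |Γ|) = 1.64/0.36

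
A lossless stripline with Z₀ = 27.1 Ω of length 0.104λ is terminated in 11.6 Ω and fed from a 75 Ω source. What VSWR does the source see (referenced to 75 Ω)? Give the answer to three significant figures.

βl = 2π × 0.104 = 37.4°
tan(βl) = 0.766
Z_in = Z_0·(Z_L + jZ_0·tanβl)/(Z_0 + jZ_L·tanβl) = 16.6 + j15.3 Ω
Γ_s = (Z_in − Z_s)/(Z_in + Z_s) = (-58.4 + j15.3)/(91.6 + j15.3), |Γ_s| = 0.65
VSWR = (1 + |Γ_s|)/(1 − |Γ_s|)

VSWR ≈ 4.71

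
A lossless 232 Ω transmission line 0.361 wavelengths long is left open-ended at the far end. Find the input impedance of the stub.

βl = 2π × 0.361 = 130°
tan(βl) = -1.19
For an open-ended stub, Z_in = −jZ_0·cot(βl) = −jZ_0/tan(βl)

Z_in ≈ +j194 Ω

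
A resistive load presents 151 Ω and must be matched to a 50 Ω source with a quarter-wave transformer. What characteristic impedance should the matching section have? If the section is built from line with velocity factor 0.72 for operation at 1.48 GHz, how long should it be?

Z_qwt = √(Z_0·R_L) = √(50 × 151) = √7550
λ = 0.72·c/f = 0.146 m, so l = λ/4 = 0.0365 m

Z_qwt ≈ 86.9 Ω; length ≈ 3.65 cm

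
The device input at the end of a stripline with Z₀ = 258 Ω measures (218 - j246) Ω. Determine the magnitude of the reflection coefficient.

Γ = (Z_L − Z_0)/(Z_L + Z_0) = (-40 − j246)/(476 − j246)
|Γ| = 249/536

|Γ| ≈ 0.465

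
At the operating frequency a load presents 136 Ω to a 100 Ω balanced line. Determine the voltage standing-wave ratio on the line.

Γ = (136 − 100)/(136 + 100) = 0.153
VSWR = (1 + 0.153)/(1 − 0.153)

VSWR ≈ 1.36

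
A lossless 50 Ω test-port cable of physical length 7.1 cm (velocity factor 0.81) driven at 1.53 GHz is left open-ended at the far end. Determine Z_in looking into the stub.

Z_in ≈ +j145 Ω

λ = v/f = 0.81·c / 1.53 GHz = 0.159 m
βl = 2π·l/λ = 2π × 0.447 = 161°
tan(βl) = -0.346
For an open-ended stub, Z_in = −jZ_0·cot(βl) = −jZ_0/tan(βl)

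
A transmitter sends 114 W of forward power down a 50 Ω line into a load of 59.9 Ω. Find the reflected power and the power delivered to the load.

Γ = (59.9 − 50)/(59.9 + 50) = 0.0901
|Γ|² = 0.00811
P_refl = |Γ|²·P_inc = 0.925 W, P_del = (1 − |Γ|²)·P_inc = 113 W

P_reflected ≈ 0.925 W; P_delivered ≈ 113 W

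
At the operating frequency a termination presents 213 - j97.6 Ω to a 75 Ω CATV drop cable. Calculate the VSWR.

VSWR ≈ 3.5

Γ = (Z_L − Z_0)/(Z_L + Z_0) = (138 − j97.6)/(288 − j97.6)
|Γ| = 169/304 = 0.556
VSWR = (1 + |Γ|)/(1 − |Γ|) = 1.56/0.444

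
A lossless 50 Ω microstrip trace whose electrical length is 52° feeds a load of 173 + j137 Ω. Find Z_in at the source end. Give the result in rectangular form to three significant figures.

tan(βl) = tan(52°) = 1.28
Z_in = Z_0·(Z_L + jZ_0·tanβl)/(Z_0 + jZ_L·tanβl)
     = 50·(173 + j201)/(-125 + j221)

Z_in ≈ 17.6 − j49 Ω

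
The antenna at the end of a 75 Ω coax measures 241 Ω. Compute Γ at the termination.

Γ = 0.525

Γ = (Z_L − Z_0)/(Z_L + Z_0) = (241 − 75)/(241 + 75) = 166/316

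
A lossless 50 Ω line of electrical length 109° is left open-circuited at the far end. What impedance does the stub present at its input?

tan(βl) = -2.9
For an open-circuited stub, Z_in = −jZ_0·cot(βl) = −jZ_0/tan(βl)

Z_in ≈ +j17.2 Ω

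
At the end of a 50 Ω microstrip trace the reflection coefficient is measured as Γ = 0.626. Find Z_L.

Z_L ≈ 217 Ω

Z_L = Z_0·(1 + Γ)/(1 − Γ) = 50·(1.63)/(0.374)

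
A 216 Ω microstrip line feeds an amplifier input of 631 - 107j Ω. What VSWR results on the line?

Γ = (Z_L − Z_0)/(Z_L + Z_0) = (415 − j107)/(847 − j107)
|Γ| = 429/854 = 0.502
VSWR = (1 + |Γ|)/(1 − |Γ|) = 1.5/0.498

VSWR ≈ 3.02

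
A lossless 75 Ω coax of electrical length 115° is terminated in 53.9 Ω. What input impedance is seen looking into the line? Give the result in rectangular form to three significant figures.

tan(βl) = tan(115°) = -2.14
Z_in = Z_0·(Z_L + jZ_0·tanβl)/(Z_0 + jZ_L·tanβl)
     = 75·(53.9 − j161)/(75 − j116)

Z_in ≈ 89.4 − j23 Ω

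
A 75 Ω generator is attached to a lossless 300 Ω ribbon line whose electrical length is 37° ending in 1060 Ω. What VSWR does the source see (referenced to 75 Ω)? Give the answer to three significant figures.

tan(βl) = 0.754
Z_in = Z_0·(Z_L + jZ_0·tanβl)/(Z_0 + jZ_L·tanβl) = 205 − j321 Ω
Γ_s = (Z_in − Z_s)/(Z_in + Z_s) = (130 − j321)/(280 − j321), |Γ_s| = 0.813
VSWR = (1 + |Γ_s|)/(1 − |Γ_s|)

VSWR ≈ 9.69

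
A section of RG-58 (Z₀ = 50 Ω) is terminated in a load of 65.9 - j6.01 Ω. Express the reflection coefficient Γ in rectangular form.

Γ = (Z_L − Z_0)/(Z_L + Z_0) = (15.9 − j6.01)/(115.9 − j6.01)

Γ ≈ 0.14 − j0.0446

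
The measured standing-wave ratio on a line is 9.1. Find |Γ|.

|Γ| ≈ 0.802

|Γ| = (S − 1)/(S + 1) = (9.1 − 1)/(9.1 + 1) = 8.1/10.1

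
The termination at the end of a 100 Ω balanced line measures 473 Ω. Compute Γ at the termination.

Γ = 0.651

Γ = (Z_L − Z_0)/(Z_L + Z_0) = (473 − 100)/(473 + 100) = 373/573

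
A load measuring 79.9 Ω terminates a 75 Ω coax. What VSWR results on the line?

VSWR ≈ 1.07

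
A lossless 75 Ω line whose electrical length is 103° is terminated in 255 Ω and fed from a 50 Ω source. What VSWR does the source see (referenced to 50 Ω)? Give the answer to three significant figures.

VSWR ≈ 2.43

tan(βl) = -4.33
Z_in = Z_0·(Z_L + jZ_0·tanβl)/(Z_0 + jZ_L·tanβl) = 23.1 + j15.7 Ω
Γ_s = (Z_in − Z_s)/(Z_in + Z_s) = (-26.9 + j15.7)/(73.1 + j15.7), |Γ_s| = 0.416
VSWR = (1 + |Γ_s|)/(1 − |Γ_s|)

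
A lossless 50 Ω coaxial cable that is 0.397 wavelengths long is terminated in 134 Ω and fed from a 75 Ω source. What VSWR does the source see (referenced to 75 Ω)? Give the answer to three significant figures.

βl = 2π × 0.397 = 143°
tan(βl) = -0.756
Z_in = Z_0·(Z_L + jZ_0·tanβl)/(Z_0 + jZ_L·tanβl) = 41.3 + j45.8 Ω
Γ_s = (Z_in − Z_s)/(Z_in + Z_s) = (-33.7 + j45.8)/(116 + j45.8), |Γ_s| = 0.455
VSWR = (1 + |Γ_s|)/(1 − |Γ_s|)

VSWR ≈ 2.67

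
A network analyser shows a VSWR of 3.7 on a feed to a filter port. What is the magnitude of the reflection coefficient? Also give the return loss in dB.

|Γ| ≈ 0.574; return loss ≈ 4.81 dB

|Γ| = (S − 1)/(S + 1) = (3.7 − 1)/(3.7 + 1) = 2.7/4.7
RL = −20·log₁₀|Γ| = −20·log₁₀(0.574)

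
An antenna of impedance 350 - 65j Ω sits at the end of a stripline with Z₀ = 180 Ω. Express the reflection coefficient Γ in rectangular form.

Γ ≈ 0.331 − j0.0821

Γ = (Z_L − Z_0)/(Z_L + Z_0) = (170 − j65)/(530 − j65)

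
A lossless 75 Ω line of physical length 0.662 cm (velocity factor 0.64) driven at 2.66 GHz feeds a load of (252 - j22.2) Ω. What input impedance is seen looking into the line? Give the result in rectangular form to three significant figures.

λ = v/f = 0.64·c / 2.66 GHz = 0.0722 m
βl = 2π·l/λ = 2π × 0.0917 = 33°
tan(βl) = tan(33°) = 0.65
Z_in = Z_0·(Z_L + jZ_0·tanβl)/(Z_0 + jZ_L·tanβl)
     = 75·(252 + j26.5)/(89.4 + j164)

Z_in ≈ 57.9 − j83.8 Ω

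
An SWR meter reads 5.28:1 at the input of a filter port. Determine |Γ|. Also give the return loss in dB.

|Γ| ≈ 0.682; return loss ≈ 3.33 dB

|Γ| = (S − 1)/(S + 1) = (5.28 − 1)/(5.28 + 1) = 4.28/6.28
RL = −20·log₁₀|Γ| = −20·log₁₀(0.682)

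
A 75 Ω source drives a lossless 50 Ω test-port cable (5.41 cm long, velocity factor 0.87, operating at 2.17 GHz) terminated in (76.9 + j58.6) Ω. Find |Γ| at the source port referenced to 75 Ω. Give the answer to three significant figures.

|Γ| ≈ 0.467

λ = v/f = 0.87·c / 2.17 GHz = 0.12 m
βl = 2π·l/λ = 2π × 0.45 = 162°
tan(βl) = -0.326
Z_in = Z_0·(Z_L + jZ_0·tanβl)/(Z_0 + jZ_L·tanβl) = 39.3 + j44.9 Ω
Γ_s = (Z_in − Z_s)/(Z_in + Z_s) = (-35.7 + j44.9)/(114 + j44.9), |Γ_s| = 0.467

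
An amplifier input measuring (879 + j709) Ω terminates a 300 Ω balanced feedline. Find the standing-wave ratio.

Γ = (Z_L − Z_0)/(Z_L + Z_0) = (579 + j709)/(1179 + j709)
|Γ| = 915/1380 = 0.665
VSWR = (1 + |Γ|)/(1 − |Γ|) = 1.67/0.335

VSWR ≈ 4.98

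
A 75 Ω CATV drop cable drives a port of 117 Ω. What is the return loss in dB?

RL ≈ 13.2 dB

Γ = (117 − 75)/(117 + 75) = 0.219
RL = −20·log₁₀|Γ| = −20·log₁₀(0.219)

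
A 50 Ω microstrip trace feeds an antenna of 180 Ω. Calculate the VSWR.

VSWR ≈ 3.6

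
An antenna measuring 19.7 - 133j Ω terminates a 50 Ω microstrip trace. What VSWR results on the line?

VSWR ≈ 20.8

Γ = (Z_L − Z_0)/(Z_L + Z_0) = (-30.3 − j133)/(69.7 − j133)
|Γ| = 136/150 = 0.908
VSWR = (1 + |Γ|)/(1 − |Γ|) = 1.91/0.0916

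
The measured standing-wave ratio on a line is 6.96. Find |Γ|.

|Γ| ≈ 0.749

|Γ| = (S − 1)/(S + 1) = (6.96 − 1)/(6.96 + 1) = 5.96/7.96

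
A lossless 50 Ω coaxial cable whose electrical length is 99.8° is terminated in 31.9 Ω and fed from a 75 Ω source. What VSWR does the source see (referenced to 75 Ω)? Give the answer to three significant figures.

VSWR ≈ 1.17

tan(βl) = -5.79
Z_in = Z_0·(Z_L + jZ_0·tanβl)/(Z_0 + jZ_L·tanβl) = 75.2 − j11.7 Ω
Γ_s = (Z_in − Z_s)/(Z_in + Z_s) = (0.196 − j11.7)/(150 − j11.7), |Γ_s| = 0.0778
VSWR = (1 + |Γ_s|)/(1 − |Γ_s|)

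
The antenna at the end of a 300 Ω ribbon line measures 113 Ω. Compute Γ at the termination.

Γ = -0.453

Γ = (Z_L − Z_0)/(Z_L + Z_0) = (113 − 300)/(113 + 300) = -187/413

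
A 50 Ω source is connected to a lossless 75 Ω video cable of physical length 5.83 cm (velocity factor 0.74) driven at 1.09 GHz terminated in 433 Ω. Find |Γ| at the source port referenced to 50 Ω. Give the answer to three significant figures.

|Γ| ≈ 0.608

λ = v/f = 0.74·c / 1.09 GHz = 0.204 m
βl = 2π·l/λ = 2π × 0.286 = 103°
tan(βl) = -4.31
Z_in = Z_0·(Z_L + jZ_0·tanβl)/(Z_0 + jZ_L·tanβl) = 13.7 + j16.8 Ω
Γ_s = (Z_in − Z_s)/(Z_in + Z_s) = (-36.3 + j16.8)/(63.7 + j16.8), |Γ_s| = 0.608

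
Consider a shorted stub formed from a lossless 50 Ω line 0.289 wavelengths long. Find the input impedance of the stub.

βl = 2π × 0.289 = 104°
tan(βl) = -4
For a shorted stub, Z_in = jZ_0·tan(βl)

Z_in ≈ −j200 Ω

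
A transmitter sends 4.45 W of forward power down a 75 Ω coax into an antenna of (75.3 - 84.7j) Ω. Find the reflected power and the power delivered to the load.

|Γ| = |(0.3 − j84.7)/(150.3 − j84.7)| = 0.491
|Γ|² = 0.241
P_refl = |Γ|²·P_inc = 1.07 W, P_del = (1 − |Γ|²)·P_inc = 3.38 W

P_reflected ≈ 1.07 W; P_delivered ≈ 3.38 W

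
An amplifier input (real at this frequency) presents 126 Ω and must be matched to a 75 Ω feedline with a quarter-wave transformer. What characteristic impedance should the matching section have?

Z_qwt ≈ 97.2 Ω

Z_qwt = √(Z_0·R_L) = √(75 × 126) = √9450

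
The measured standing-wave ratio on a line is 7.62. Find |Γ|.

|Γ| = (S − 1)/(S + 1) = (7.62 − 1)/(7.62 + 1) = 6.62/8.62

|Γ| ≈ 0.768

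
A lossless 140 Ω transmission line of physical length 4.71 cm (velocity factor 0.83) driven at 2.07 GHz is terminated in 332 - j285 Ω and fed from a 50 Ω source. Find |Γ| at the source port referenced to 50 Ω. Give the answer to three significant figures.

|Γ| ≈ 0.819

λ = v/f = 0.83·c / 2.07 GHz = 0.12 m
βl = 2π·l/λ = 2π × 0.392 = 141°
tan(βl) = -0.811
Z_in = Z_0·(Z_L + jZ_0·tanβl)/(Z_0 + jZ_L·tanβl) = 134 + j218 Ω
Γ_s = (Z_in − Z_s)/(Z_in + Z_s) = (83.5 + j218)/(184 + j218), |Γ_s| = 0.819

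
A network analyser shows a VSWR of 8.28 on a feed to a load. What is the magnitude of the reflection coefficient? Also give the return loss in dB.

|Γ| ≈ 0.784; return loss ≈ 2.11 dB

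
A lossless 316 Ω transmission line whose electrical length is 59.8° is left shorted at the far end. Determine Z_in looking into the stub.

Z_in ≈ +j543 Ω

tan(βl) = 1.72
For a shorted stub, Z_in = jZ_0·tan(βl)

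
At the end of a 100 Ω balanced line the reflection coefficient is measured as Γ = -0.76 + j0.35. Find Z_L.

Z_L = Z_0·(1 + Γ)/(1 − Γ) = 100·(0.24 + j0.35)/(1.76 − j0.35)

Z_L ≈ 9.31 + j21.7 Ω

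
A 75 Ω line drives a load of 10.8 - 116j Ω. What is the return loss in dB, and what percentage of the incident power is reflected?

RL ≈ 0.735 dB; 84.4% of incident power reflected

Γ = (-64.2 − j116)/(85.8 − j116), |Γ| = 0.919
RL = −20·log₁₀(0.919) = 0.735 dB
P_refl/P_inc = |Γ|² = 0.844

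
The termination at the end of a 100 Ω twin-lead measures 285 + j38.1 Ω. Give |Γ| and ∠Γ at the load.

Γ ≈ 0.488 ∠ 5.99°

Γ = (Z_L − Z_0)/(Z_L + Z_0) = (185 + j38.1)/(385 + j38.1)
|Γ| = 189/387 = 0.488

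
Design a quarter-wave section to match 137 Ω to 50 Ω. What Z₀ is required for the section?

Z_qwt = √(Z_0·R_L) = √(50 × 137) = √6850

Z_qwt ≈ 82.8 Ω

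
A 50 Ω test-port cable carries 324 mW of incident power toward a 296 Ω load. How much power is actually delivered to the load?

Γ = (296 − 50)/(296 + 50) = 0.711
|Γ|² = 0.505
P_refl = |Γ|²·P_inc = 164 mW, P_del = (1 − |Γ|²)·P_inc = 160 mW

P_delivered ≈ 160 mW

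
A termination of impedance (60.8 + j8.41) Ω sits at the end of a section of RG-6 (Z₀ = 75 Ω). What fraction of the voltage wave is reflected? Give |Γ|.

|Γ| ≈ 0.121

Γ = (Z_L − Z_0)/(Z_L + Z_0) = (-14.2 + j8.41)/(135.8 + j8.41)
|Γ| = 16.5/136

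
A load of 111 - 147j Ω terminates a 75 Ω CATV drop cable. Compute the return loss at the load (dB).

RL ≈ 3.9 dB

Γ = (36 − j147)/(186 − j147), |Γ| = 0.638
RL = −20·log₁₀|Γ| = −20·log₁₀(0.638)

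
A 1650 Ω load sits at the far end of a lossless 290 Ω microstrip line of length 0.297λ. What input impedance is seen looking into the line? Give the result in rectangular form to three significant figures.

βl = 2π × 0.297 = 107°
tan(βl) = tan(107°) = -3.29
Z_in = Z_0·(Z_L + jZ_0·tanβl)/(Z_0 + jZ_L·tanβl)
     = 290·(1650 − j953)/(290 − j5420)

Z_in ≈ 55.5 + j85.3 Ω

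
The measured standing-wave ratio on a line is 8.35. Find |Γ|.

|Γ| = (S − 1)/(S + 1) = (8.35 − 1)/(8.35 + 1) = 7.35/9.35

|Γ| ≈ 0.786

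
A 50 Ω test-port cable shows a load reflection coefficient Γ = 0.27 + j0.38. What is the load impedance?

Z_L = Z_0·(1 + Γ)/(1 − Γ) = 50·(1.27 + j0.38)/(0.73 − j0.38)

Z_L ≈ 57.8 + j56.1 Ω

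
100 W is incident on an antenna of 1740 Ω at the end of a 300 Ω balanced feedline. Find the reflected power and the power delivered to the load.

P_reflected ≈ 49.8 W; P_delivered ≈ 50.2 W

Γ = (1740 − 300)/(1740 + 300) = 0.706
|Γ|² = 0.498
P_refl = |Γ|²·P_inc = 49.8 W, P_del = (1 − |Γ|²)·P_inc = 50.2 W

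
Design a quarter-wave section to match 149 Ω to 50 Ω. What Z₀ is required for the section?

Z_qwt ≈ 86.3 Ω

Z_qwt = √(Z_0·R_L) = √(50 × 149) = √7450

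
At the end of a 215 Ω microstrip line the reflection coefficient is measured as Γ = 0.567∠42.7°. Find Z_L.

Z_L = Z_0·(1 + Γ)/(1 − Γ) = 215·(1.42 + j0.385)/(0.583 − j0.385)

Z_L ≈ 299 + j339 Ω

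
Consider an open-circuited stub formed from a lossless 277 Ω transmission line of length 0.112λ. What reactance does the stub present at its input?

X_in ≈ -326 Ω (capacitive)

βl = 2π × 0.112 = 40.3°
tan(βl) = 0.849
For an open-circuited stub, Z_in = −jZ_0·cot(βl) = −jZ_0/tan(βl)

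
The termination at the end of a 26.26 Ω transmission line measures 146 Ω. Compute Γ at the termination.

Γ = 0.695

Γ = (Z_L − Z_0)/(Z_L + Z_0) = (146 − 26.26)/(146 + 26.26) = 119.7/172.3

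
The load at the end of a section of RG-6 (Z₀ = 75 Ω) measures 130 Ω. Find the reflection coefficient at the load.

Γ = (Z_L − Z_0)/(Z_L + Z_0) = (130 − 75)/(130 + 75) = 55/205

Γ = 0.268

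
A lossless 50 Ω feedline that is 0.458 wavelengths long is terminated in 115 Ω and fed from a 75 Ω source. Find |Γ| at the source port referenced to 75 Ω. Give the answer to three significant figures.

βl = 2π × 0.458 = 165°
tan(βl) = -0.27
Z_in = Z_0·(Z_L + jZ_0·tanβl)/(Z_0 + jZ_L·tanβl) = 89 + j41.8 Ω
Γ_s = (Z_in − Z_s)/(Z_in + Z_s) = (14 + j41.8)/(164 + j41.8), |Γ_s| = 0.261

|Γ| ≈ 0.261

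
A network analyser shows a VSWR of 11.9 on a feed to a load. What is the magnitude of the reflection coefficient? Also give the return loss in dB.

|Γ| = (S − 1)/(S + 1) = (11.9 − 1)/(11.9 + 1) = 10.9/12.9
RL = −20·log₁₀|Γ| = −20·log₁₀(0.845)

|Γ| ≈ 0.845; return loss ≈ 1.46 dB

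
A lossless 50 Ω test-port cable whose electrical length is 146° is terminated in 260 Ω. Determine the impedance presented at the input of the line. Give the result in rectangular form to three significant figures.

tan(βl) = tan(146°) = -0.675
Z_in = Z_0·(Z_L + jZ_0·tanβl)/(Z_0 + jZ_L·tanβl)
     = 50·(260 − j33.7)/(50 − j175)

Z_in ≈ 28.4 + j66 Ω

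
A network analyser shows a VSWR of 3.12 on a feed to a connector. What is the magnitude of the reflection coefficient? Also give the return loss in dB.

|Γ| = (S − 1)/(S + 1) = (3.12 − 1)/(3.12 + 1) = 2.12/4.12
RL = −20·log₁₀|Γ| = −20·log₁₀(0.515)

|Γ| ≈ 0.515; return loss ≈ 5.77 dB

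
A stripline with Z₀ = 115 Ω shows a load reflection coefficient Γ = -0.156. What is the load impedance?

Z_L = Z_0·(1 + Γ)/(1 − Γ) = 115·(0.844)/(1.16)

Z_L ≈ 84 Ω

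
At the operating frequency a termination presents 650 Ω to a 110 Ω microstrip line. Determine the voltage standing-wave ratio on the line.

VSWR ≈ 5.91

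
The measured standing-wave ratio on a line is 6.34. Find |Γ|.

|Γ| ≈ 0.728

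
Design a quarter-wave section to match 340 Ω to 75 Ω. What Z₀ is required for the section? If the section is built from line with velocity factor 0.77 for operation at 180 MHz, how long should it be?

Z_qwt ≈ 160 Ω; length ≈ 32.1 cm

Z_qwt = √(Z_0·R_L) = √(75 × 340) = √25500
λ = 0.77·c/f = 1.28 m, so l = λ/4 = 0.321 m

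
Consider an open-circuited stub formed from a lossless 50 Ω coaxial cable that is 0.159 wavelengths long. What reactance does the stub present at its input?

X_in ≈ -32.2 Ω (capacitive)

βl = 2π × 0.159 = 57.2°
tan(βl) = 1.55
For an open-circuited stub, Z_in = −jZ_0·cot(βl) = −jZ_0/tan(βl)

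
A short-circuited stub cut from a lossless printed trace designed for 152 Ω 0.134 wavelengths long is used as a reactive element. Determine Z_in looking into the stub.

βl = 2π × 0.134 = 48.2°
tan(βl) = 1.12
For a short-circuited stub, Z_in = jZ_0·tan(βl)

Z_in ≈ +j170 Ω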